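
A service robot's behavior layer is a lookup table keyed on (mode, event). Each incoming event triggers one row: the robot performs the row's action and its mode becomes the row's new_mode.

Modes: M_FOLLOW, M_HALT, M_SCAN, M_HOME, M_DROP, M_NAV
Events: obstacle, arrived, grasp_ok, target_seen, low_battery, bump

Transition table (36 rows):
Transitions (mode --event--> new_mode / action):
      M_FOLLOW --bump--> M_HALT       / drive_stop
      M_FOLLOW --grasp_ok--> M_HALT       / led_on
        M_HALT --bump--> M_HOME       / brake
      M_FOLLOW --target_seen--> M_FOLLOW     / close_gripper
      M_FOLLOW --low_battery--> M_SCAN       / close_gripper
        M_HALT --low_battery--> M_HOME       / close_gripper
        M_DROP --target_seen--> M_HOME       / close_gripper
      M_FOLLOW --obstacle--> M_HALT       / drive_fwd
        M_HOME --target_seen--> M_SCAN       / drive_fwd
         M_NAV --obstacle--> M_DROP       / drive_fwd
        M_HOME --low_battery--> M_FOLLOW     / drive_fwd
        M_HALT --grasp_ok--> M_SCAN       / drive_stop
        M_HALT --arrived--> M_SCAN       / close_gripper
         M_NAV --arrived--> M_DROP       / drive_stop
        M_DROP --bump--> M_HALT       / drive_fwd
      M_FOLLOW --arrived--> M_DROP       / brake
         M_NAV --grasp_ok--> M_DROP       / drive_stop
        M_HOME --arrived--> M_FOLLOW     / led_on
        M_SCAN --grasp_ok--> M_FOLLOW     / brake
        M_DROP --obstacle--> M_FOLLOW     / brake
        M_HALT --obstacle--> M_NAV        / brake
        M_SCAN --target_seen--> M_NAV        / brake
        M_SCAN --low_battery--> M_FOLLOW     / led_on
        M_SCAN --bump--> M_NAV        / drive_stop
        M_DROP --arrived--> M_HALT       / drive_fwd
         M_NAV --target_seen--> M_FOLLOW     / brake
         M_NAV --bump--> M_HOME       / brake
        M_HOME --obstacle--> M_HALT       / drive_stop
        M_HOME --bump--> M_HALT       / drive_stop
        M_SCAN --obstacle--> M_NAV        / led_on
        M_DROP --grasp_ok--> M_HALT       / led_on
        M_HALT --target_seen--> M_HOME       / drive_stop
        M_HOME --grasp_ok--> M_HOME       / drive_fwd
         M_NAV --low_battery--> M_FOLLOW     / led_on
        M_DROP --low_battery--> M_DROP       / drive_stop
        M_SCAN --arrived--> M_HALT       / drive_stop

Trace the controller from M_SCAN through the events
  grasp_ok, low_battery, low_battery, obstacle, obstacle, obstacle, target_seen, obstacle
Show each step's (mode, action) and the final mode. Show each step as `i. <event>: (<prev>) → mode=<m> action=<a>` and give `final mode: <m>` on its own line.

1. grasp_ok: (M_SCAN) → mode=M_FOLLOW action=brake
2. low_battery: (M_FOLLOW) → mode=M_SCAN action=close_gripper
3. low_battery: (M_SCAN) → mode=M_FOLLOW action=led_on
4. obstacle: (M_FOLLOW) → mode=M_HALT action=drive_fwd
5. obstacle: (M_HALT) → mode=M_NAV action=brake
6. obstacle: (M_NAV) → mode=M_DROP action=drive_fwd
7. target_seen: (M_DROP) → mode=M_HOME action=close_gripper
8. obstacle: (M_HOME) → mode=M_HALT action=drive_stop

final mode: M_HALT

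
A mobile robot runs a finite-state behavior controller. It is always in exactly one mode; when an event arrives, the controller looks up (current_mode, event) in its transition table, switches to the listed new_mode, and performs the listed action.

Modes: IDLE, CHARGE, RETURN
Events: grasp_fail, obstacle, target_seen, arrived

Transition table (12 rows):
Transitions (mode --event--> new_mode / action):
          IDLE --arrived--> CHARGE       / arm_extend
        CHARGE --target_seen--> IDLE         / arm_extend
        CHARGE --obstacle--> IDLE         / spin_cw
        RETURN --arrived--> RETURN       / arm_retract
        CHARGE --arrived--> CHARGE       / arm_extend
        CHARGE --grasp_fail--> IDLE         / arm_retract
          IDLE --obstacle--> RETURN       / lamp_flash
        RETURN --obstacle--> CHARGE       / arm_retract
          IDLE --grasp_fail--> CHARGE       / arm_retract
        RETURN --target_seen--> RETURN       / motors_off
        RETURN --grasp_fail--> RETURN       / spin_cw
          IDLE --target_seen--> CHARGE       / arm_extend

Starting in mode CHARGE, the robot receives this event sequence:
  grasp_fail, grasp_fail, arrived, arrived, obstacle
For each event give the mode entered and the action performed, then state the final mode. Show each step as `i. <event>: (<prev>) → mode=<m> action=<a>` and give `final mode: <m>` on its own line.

final mode: IDLE

1. grasp_fail: (CHARGE) → mode=IDLE action=arm_retract
2. grasp_fail: (IDLE) → mode=CHARGE action=arm_retract
3. arrived: (CHARGE) → mode=CHARGE action=arm_extend
4. arrived: (CHARGE) → mode=CHARGE action=arm_extend
5. obstacle: (CHARGE) → mode=IDLE action=spin_cw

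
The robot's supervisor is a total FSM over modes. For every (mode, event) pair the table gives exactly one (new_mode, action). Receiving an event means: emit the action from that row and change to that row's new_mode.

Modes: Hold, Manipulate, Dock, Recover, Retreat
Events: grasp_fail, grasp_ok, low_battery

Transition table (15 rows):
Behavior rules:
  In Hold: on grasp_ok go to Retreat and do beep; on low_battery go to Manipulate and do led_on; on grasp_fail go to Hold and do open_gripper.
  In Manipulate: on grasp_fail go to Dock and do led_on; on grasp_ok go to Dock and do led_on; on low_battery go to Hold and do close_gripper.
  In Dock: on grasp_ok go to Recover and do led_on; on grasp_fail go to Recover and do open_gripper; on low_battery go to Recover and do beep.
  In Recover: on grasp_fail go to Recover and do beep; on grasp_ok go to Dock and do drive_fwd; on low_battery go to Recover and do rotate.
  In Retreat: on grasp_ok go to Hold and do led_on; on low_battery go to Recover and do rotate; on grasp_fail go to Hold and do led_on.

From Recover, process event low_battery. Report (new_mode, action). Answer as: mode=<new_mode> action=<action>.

current mode = Recover; filter table to that mode:
  (Recover, grasp_fail) → (Recover, beep)
  (Recover, grasp_ok) → (Dock, drive_fwd)
  (Recover, low_battery) → (Recover, rotate)  ← event matches
event = low_battery selects (Recover, rotate)

mode=Recover action=rotate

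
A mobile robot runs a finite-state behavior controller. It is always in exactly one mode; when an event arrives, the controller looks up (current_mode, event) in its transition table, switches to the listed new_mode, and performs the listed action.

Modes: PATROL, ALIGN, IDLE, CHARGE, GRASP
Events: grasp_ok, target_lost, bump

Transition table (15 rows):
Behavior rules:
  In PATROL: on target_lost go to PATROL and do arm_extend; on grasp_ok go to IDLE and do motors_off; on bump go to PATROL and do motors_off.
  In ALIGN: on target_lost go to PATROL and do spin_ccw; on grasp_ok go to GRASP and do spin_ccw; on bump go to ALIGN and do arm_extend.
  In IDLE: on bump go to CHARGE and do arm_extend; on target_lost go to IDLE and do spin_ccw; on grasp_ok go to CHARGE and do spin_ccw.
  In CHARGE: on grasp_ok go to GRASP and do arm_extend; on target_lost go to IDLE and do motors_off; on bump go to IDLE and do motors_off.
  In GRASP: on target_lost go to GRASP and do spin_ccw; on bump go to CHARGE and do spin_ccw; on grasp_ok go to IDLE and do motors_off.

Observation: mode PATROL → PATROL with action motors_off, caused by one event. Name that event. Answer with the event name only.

try grasp_ok: (PATROL, grasp_ok) → (IDLE, motors_off)
try target_lost: (PATROL, target_lost) → (PATROL, arm_extend)
try bump: (PATROL, bump) → (PATROL, motors_off)  ← matches

bump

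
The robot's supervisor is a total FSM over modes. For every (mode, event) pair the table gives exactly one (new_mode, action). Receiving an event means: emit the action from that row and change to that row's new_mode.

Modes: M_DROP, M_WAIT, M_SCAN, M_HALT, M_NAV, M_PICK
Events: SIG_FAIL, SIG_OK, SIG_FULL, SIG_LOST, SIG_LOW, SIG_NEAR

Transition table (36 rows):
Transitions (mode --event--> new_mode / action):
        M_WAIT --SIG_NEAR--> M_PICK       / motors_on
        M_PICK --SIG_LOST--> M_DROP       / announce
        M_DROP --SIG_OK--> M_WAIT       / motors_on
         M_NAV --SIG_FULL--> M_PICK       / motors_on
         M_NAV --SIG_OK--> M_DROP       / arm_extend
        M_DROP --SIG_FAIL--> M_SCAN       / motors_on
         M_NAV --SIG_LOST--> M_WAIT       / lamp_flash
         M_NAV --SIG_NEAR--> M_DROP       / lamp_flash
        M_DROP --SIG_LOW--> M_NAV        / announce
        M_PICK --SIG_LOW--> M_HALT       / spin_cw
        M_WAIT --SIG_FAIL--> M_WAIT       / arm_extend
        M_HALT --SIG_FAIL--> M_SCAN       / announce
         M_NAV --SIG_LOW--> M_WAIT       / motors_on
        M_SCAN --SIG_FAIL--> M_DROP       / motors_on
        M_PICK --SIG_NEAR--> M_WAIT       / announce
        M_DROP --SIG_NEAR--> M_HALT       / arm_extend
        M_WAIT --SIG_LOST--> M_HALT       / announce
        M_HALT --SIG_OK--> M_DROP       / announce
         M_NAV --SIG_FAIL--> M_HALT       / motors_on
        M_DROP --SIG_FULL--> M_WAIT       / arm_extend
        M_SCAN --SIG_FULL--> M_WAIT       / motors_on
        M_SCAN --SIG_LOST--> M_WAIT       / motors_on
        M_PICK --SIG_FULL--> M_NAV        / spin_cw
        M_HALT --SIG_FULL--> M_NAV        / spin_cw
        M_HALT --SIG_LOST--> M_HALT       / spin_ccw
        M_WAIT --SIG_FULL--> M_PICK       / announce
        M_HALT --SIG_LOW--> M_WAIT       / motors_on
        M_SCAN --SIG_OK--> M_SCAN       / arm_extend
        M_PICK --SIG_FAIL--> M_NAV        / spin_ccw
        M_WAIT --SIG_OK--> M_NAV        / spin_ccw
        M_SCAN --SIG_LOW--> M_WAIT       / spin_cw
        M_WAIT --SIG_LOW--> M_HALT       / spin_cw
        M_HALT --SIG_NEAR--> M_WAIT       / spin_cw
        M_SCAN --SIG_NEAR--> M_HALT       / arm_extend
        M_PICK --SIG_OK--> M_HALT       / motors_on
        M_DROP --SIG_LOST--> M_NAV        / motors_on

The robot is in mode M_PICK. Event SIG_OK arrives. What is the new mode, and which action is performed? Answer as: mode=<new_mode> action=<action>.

current mode = M_PICK; filter table to that mode:
  (M_PICK, SIG_LOST) → (M_DROP, announce)
  (M_PICK, SIG_LOW) → (M_HALT, spin_cw)
  (M_PICK, SIG_NEAR) → (M_WAIT, announce)
  (M_PICK, SIG_FULL) → (M_NAV, spin_cw)
  (M_PICK, SIG_FAIL) → (M_NAV, spin_ccw)
  (M_PICK, SIG_OK) → (M_HALT, motors_on)  ← event matches
event = SIG_OK selects (M_HALT, motors_on)

mode=M_HALT action=motors_on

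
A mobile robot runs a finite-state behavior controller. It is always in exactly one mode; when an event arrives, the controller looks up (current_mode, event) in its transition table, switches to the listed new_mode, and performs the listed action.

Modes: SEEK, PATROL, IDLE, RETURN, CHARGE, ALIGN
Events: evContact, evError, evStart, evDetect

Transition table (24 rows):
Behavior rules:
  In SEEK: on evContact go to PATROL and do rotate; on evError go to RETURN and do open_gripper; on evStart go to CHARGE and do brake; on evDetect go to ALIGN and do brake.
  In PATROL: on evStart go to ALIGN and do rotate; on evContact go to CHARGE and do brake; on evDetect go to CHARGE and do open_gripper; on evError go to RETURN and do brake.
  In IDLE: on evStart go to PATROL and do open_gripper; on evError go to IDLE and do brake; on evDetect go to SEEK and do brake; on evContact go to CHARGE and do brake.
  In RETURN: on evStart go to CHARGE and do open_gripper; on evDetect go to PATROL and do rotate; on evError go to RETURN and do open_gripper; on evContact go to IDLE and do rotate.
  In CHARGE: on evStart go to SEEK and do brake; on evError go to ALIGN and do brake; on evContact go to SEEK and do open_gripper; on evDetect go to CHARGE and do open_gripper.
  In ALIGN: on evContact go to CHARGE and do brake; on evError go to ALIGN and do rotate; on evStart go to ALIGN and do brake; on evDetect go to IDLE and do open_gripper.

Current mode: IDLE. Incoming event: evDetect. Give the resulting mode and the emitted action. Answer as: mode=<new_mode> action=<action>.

mode=SEEK action=brake

current mode = IDLE; filter table to that mode:
  (IDLE, evStart) → (PATROL, open_gripper)
  (IDLE, evError) → (IDLE, brake)
  (IDLE, evDetect) → (SEEK, brake)  ← event matches
  (IDLE, evContact) → (CHARGE, brake)
event = evDetect selects (SEEK, brake)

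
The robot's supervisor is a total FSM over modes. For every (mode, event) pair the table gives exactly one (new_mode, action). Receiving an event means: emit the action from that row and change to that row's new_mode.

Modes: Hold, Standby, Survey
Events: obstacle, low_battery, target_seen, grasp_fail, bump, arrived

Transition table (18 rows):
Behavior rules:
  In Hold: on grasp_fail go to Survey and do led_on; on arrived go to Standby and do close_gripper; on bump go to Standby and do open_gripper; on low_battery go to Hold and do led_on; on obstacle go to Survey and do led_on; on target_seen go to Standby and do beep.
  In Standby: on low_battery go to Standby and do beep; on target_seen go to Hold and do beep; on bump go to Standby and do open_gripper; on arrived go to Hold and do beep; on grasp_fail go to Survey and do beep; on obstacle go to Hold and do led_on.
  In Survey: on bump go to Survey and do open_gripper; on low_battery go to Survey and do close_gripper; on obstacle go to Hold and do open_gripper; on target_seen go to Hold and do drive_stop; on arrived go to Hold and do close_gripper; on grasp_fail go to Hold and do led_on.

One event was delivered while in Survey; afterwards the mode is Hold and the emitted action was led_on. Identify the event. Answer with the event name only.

grasp_fail

try obstacle: (Survey, obstacle) → (Hold, open_gripper)
try low_battery: (Survey, low_battery) → (Survey, close_gripper)
try target_seen: (Survey, target_seen) → (Hold, drive_stop)
try grasp_fail: (Survey, grasp_fail) → (Hold, led_on)  ← matches
try bump: (Survey, bump) → (Survey, open_gripper)
try arrived: (Survey, arrived) → (Hold, close_gripper)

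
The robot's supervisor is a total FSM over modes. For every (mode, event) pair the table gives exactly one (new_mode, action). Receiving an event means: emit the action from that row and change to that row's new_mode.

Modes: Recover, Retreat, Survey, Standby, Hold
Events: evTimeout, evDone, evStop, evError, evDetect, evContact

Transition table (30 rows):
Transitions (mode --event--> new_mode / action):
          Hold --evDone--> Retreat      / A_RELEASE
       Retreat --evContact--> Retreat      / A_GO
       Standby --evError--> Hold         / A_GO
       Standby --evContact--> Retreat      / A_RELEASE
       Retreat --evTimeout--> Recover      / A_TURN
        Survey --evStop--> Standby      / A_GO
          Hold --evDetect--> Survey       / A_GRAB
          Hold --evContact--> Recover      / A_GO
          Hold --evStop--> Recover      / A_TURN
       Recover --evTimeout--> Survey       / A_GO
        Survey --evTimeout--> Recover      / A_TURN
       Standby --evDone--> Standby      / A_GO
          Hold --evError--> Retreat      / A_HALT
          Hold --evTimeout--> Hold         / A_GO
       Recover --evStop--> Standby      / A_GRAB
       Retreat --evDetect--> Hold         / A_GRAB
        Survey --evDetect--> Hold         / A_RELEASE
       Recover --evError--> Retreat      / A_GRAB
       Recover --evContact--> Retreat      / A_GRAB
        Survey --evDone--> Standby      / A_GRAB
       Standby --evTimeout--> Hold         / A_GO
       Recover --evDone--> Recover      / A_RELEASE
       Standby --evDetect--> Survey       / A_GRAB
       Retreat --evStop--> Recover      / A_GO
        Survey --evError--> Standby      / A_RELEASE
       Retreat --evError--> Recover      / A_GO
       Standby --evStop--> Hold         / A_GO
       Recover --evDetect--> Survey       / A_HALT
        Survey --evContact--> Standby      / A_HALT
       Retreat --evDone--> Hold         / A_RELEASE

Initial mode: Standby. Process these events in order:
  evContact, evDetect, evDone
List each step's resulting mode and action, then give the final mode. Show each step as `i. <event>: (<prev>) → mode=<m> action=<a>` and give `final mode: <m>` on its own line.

final mode: Retreat

1. evContact: (Standby) → mode=Retreat action=A_RELEASE
2. evDetect: (Retreat) → mode=Hold action=A_GRAB
3. evDone: (Hold) → mode=Retreat action=A_RELEASE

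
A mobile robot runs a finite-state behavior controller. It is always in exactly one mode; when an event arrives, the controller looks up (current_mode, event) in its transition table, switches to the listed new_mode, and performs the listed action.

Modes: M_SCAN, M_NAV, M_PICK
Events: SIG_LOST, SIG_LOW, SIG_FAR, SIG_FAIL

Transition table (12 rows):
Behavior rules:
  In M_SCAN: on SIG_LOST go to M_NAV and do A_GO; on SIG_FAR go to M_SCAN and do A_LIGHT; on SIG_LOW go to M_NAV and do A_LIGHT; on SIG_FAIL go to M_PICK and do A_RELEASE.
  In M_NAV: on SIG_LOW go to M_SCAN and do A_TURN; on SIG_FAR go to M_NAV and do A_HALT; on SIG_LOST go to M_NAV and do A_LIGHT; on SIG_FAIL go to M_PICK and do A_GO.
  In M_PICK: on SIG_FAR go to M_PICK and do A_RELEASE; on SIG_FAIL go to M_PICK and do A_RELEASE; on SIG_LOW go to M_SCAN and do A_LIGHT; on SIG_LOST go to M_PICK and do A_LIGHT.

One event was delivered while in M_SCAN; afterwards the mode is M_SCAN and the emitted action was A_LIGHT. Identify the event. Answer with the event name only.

try SIG_LOST: (M_SCAN, SIG_LOST) → (M_NAV, A_GO)
try SIG_LOW: (M_SCAN, SIG_LOW) → (M_NAV, A_LIGHT)
try SIG_FAR: (M_SCAN, SIG_FAR) → (M_SCAN, A_LIGHT)  ← matches
try SIG_FAIL: (M_SCAN, SIG_FAIL) → (M_PICK, A_RELEASE)

SIG_FAR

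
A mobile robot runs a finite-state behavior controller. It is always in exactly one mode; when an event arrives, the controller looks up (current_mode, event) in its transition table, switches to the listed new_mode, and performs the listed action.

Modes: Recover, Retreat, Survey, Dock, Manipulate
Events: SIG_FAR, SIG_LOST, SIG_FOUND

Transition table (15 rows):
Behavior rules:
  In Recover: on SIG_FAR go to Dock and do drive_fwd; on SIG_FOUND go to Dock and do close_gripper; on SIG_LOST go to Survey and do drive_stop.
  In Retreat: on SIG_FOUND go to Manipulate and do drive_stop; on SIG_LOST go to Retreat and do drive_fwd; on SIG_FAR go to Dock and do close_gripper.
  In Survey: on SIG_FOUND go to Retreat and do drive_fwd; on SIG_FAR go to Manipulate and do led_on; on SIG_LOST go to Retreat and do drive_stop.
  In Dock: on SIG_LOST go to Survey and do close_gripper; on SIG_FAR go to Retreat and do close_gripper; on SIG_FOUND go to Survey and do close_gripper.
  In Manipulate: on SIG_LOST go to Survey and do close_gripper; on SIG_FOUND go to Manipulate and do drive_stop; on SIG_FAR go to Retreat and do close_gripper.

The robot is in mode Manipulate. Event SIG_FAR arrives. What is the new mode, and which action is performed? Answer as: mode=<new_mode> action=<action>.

mode=Retreat action=close_gripper

current mode = Manipulate; filter table to that mode:
  (Manipulate, SIG_LOST) → (Survey, close_gripper)
  (Manipulate, SIG_FOUND) → (Manipulate, drive_stop)
  (Manipulate, SIG_FAR) → (Retreat, close_gripper)  ← event matches
event = SIG_FAR selects (Retreat, close_gripper)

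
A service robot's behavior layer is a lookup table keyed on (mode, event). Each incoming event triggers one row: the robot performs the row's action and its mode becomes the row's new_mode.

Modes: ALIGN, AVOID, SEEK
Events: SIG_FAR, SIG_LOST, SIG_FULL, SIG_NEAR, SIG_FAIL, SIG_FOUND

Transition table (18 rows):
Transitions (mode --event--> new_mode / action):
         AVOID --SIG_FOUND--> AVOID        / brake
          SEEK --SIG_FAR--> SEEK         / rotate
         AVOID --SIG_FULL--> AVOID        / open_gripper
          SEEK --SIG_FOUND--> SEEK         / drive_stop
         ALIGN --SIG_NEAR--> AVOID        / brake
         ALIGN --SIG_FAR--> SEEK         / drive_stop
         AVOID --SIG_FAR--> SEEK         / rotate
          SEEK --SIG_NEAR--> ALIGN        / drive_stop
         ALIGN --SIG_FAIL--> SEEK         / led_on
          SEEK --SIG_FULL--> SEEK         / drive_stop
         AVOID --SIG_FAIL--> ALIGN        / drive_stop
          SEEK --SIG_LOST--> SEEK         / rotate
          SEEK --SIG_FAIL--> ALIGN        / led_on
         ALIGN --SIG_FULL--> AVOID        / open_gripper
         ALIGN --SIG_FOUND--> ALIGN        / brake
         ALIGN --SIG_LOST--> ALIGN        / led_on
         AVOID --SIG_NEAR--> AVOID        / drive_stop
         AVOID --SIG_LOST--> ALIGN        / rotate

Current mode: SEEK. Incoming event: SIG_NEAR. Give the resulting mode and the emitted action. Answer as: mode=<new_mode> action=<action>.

mode=ALIGN action=drive_stop

current mode = SEEK; filter table to that mode:
  (SEEK, SIG_FAR) → (SEEK, rotate)
  (SEEK, SIG_FOUND) → (SEEK, drive_stop)
  (SEEK, SIG_NEAR) → (ALIGN, drive_stop)  ← event matches
  (SEEK, SIG_FULL) → (SEEK, drive_stop)
  (SEEK, SIG_LOST) → (SEEK, rotate)
  (SEEK, SIG_FAIL) → (ALIGN, led_on)
event = SIG_NEAR selects (ALIGN, drive_stop)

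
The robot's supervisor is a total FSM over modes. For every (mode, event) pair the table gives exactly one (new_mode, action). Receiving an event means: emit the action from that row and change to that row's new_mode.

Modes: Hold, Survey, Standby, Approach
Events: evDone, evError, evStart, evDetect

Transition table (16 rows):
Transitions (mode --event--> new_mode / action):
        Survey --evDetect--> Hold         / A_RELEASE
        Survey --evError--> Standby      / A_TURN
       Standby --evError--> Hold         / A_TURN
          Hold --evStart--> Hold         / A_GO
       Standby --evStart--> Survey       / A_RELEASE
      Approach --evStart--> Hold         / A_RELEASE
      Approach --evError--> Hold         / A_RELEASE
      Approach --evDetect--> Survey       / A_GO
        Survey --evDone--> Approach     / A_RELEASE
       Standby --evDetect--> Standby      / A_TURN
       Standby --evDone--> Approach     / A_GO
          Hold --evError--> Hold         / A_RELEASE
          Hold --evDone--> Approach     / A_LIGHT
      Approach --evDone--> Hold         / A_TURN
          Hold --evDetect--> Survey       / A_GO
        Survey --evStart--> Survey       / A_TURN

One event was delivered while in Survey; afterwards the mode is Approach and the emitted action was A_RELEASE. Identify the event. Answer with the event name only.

try evDone: (Survey, evDone) → (Approach, A_RELEASE)  ← matches
try evError: (Survey, evError) → (Standby, A_TURN)
try evStart: (Survey, evStart) → (Survey, A_TURN)
try evDetect: (Survey, evDetect) → (Hold, A_RELEASE)

evDone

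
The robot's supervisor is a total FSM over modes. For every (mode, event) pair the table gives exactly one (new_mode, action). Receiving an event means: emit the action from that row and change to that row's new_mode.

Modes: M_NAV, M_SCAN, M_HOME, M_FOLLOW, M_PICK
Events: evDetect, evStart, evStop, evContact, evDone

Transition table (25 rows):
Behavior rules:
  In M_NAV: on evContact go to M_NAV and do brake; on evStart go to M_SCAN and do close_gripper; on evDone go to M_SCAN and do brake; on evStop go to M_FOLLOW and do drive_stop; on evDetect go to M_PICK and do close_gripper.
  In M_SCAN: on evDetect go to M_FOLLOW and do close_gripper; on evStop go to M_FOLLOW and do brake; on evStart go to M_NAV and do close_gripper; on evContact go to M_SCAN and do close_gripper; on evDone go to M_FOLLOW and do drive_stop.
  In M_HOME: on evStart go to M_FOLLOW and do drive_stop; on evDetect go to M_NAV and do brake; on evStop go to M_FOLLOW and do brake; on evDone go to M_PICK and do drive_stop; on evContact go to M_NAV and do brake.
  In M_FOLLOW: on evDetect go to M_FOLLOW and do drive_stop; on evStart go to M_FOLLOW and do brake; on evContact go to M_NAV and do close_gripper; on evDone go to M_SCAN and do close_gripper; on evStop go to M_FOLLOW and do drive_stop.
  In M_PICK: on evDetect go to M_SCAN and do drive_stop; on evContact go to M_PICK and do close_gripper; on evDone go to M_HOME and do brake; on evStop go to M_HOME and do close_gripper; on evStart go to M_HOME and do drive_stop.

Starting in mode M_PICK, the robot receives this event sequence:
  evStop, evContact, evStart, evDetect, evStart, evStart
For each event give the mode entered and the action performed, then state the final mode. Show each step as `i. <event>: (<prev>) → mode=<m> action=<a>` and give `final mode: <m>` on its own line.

final mode: M_FOLLOW

1. evStop: (M_PICK) → mode=M_HOME action=close_gripper
2. evContact: (M_HOME) → mode=M_NAV action=brake
3. evStart: (M_NAV) → mode=M_SCAN action=close_gripper
4. evDetect: (M_SCAN) → mode=M_FOLLOW action=close_gripper
5. evStart: (M_FOLLOW) → mode=M_FOLLOW action=brake
6. evStart: (M_FOLLOW) → mode=M_FOLLOW action=brake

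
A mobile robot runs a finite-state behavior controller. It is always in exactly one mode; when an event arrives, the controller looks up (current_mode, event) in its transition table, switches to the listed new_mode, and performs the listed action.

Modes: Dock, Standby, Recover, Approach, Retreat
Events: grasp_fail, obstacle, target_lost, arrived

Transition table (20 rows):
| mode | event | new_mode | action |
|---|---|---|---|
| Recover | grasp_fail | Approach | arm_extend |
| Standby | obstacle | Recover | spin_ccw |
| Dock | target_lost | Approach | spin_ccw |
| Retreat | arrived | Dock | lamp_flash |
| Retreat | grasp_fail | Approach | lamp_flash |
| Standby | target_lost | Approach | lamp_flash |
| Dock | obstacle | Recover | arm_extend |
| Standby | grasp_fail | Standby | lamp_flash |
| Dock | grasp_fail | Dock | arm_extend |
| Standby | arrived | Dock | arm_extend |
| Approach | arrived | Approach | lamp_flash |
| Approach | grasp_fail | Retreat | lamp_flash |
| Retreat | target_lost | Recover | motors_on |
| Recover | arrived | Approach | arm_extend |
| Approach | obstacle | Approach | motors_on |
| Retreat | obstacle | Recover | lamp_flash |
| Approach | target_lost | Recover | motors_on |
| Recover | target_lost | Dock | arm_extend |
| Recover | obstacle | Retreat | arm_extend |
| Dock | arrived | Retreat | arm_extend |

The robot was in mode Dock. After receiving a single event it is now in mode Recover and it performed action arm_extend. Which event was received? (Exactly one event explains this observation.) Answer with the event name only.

obstacle

try grasp_fail: (Dock, grasp_fail) → (Dock, arm_extend)
try obstacle: (Dock, obstacle) → (Recover, arm_extend)  ← matches
try target_lost: (Dock, target_lost) → (Approach, spin_ccw)
try arrived: (Dock, arrived) → (Retreat, arm_extend)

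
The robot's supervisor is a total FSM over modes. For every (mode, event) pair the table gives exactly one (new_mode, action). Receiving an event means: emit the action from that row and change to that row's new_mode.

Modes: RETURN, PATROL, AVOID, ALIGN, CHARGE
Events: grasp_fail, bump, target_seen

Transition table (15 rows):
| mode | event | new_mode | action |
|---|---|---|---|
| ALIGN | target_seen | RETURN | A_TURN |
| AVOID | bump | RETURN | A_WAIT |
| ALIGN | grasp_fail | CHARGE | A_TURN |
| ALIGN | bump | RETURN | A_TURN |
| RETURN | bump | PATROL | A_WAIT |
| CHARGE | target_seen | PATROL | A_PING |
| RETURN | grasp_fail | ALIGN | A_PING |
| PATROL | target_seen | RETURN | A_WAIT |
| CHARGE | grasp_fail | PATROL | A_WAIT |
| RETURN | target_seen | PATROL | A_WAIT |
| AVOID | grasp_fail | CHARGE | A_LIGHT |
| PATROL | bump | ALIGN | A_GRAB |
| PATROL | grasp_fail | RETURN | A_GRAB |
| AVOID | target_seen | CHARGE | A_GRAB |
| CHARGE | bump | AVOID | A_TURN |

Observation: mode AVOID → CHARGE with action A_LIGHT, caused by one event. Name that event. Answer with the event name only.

try grasp_fail: (AVOID, grasp_fail) → (CHARGE, A_LIGHT)  ← matches
try bump: (AVOID, bump) → (RETURN, A_WAIT)
try target_seen: (AVOID, target_seen) → (CHARGE, A_GRAB)

grasp_fail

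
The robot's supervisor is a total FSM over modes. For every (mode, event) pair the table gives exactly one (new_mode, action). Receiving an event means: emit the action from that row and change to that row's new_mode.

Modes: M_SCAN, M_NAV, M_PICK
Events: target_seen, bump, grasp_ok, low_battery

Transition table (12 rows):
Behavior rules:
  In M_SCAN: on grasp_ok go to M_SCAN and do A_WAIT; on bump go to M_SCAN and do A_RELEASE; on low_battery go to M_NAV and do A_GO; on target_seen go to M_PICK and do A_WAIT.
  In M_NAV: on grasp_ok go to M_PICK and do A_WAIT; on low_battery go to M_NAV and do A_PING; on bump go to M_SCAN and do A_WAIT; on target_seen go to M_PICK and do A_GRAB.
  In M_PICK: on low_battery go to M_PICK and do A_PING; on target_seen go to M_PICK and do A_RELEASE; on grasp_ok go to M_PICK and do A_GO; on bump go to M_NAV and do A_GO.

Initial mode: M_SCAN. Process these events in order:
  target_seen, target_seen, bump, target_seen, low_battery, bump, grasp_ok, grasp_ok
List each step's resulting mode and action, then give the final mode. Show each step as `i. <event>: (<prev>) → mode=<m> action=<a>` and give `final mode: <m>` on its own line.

final mode: M_PICK

1. target_seen: (M_SCAN) → mode=M_PICK action=A_WAIT
2. target_seen: (M_PICK) → mode=M_PICK action=A_RELEASE
3. bump: (M_PICK) → mode=M_NAV action=A_GO
4. target_seen: (M_NAV) → mode=M_PICK action=A_GRAB
5. low_battery: (M_PICK) → mode=M_PICK action=A_PING
6. bump: (M_PICK) → mode=M_NAV action=A_GO
7. grasp_ok: (M_NAV) → mode=M_PICK action=A_WAIT
8. grasp_ok: (M_PICK) → mode=M_PICK action=A_GO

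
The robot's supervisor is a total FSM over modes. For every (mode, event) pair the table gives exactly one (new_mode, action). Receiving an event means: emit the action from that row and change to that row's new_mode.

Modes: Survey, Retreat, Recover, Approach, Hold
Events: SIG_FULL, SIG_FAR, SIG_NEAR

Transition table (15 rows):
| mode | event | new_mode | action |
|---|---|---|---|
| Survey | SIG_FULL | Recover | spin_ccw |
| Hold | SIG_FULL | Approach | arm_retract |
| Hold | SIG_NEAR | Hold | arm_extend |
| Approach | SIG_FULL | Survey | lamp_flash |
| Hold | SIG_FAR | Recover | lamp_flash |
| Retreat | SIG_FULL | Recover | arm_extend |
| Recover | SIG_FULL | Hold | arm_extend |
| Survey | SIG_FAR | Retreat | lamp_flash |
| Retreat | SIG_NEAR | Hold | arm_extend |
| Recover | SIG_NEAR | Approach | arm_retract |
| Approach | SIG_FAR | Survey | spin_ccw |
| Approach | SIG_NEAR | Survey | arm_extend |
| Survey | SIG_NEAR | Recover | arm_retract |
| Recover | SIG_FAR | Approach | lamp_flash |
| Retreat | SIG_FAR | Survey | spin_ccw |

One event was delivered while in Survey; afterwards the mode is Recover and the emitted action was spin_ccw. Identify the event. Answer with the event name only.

SIG_FULL

try SIG_FULL: (Survey, SIG_FULL) → (Recover, spin_ccw)  ← matches
try SIG_FAR: (Survey, SIG_FAR) → (Retreat, lamp_flash)
try SIG_NEAR: (Survey, SIG_NEAR) → (Recover, arm_retract)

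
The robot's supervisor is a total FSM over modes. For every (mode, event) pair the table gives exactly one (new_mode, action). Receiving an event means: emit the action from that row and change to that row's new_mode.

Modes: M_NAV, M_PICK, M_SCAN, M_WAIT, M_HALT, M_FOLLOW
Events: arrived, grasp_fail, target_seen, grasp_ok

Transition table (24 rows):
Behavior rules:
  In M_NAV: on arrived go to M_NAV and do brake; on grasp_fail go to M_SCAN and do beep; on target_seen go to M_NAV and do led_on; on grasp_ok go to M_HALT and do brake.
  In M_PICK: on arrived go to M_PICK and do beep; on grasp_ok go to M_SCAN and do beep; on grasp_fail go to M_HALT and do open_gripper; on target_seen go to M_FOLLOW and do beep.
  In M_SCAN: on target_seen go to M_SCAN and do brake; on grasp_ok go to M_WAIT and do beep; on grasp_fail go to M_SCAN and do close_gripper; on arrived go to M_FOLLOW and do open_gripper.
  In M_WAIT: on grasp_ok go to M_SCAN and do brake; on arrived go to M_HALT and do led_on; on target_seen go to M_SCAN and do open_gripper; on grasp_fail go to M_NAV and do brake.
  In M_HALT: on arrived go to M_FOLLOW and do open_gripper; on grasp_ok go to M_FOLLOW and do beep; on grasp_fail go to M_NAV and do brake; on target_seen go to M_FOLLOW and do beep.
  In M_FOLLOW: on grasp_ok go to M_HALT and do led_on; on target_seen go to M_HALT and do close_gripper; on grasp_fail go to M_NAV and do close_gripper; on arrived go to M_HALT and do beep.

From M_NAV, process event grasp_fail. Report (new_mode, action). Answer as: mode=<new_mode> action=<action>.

mode=M_SCAN action=beep

current mode = M_NAV; filter table to that mode:
  (M_NAV, arrived) → (M_NAV, brake)
  (M_NAV, grasp_fail) → (M_SCAN, beep)  ← event matches
  (M_NAV, target_seen) → (M_NAV, led_on)
  (M_NAV, grasp_ok) → (M_HALT, brake)
event = grasp_fail selects (M_SCAN, beep)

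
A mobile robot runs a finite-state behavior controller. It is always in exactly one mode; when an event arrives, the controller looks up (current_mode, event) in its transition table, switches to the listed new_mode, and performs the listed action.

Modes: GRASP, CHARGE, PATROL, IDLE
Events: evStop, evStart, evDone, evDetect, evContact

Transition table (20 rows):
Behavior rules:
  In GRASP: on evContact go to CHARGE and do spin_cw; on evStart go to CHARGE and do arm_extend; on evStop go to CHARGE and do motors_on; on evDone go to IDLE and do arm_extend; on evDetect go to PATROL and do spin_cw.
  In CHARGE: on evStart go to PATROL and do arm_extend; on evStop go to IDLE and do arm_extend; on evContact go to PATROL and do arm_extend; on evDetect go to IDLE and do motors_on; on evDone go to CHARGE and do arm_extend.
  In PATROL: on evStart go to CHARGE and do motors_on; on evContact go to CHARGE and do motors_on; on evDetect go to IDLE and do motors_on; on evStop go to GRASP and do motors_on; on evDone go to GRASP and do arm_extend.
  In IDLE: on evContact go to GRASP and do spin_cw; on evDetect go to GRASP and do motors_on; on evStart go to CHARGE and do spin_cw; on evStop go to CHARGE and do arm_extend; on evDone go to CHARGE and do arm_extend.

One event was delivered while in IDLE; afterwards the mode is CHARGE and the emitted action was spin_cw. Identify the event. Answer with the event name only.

evStart

try evStop: (IDLE, evStop) → (CHARGE, arm_extend)
try evStart: (IDLE, evStart) → (CHARGE, spin_cw)  ← matches
try evDone: (IDLE, evDone) → (CHARGE, arm_extend)
try evDetect: (IDLE, evDetect) → (GRASP, motors_on)
try evContact: (IDLE, evContact) → (GRASP, spin_cw)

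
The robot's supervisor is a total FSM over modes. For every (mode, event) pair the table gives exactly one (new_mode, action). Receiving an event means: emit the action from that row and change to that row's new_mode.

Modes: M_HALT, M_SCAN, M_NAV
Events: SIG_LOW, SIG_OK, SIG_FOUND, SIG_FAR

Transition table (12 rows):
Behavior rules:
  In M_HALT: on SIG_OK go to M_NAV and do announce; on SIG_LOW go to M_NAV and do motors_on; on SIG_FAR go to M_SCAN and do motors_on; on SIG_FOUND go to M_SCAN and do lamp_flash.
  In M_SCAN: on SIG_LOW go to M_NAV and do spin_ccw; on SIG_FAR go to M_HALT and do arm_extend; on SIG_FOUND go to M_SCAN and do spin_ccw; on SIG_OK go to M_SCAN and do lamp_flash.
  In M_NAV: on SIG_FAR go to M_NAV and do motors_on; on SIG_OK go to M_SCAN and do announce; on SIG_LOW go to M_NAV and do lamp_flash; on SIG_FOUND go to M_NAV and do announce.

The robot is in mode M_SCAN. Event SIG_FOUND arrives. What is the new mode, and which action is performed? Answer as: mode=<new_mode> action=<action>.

current mode = M_SCAN; filter table to that mode:
  (M_SCAN, SIG_LOW) → (M_NAV, spin_ccw)
  (M_SCAN, SIG_FAR) → (M_HALT, arm_extend)
  (M_SCAN, SIG_FOUND) → (M_SCAN, spin_ccw)  ← event matches
  (M_SCAN, SIG_OK) → (M_SCAN, lamp_flash)
event = SIG_FOUND selects (M_SCAN, spin_ccw)

mode=M_SCAN action=spin_ccw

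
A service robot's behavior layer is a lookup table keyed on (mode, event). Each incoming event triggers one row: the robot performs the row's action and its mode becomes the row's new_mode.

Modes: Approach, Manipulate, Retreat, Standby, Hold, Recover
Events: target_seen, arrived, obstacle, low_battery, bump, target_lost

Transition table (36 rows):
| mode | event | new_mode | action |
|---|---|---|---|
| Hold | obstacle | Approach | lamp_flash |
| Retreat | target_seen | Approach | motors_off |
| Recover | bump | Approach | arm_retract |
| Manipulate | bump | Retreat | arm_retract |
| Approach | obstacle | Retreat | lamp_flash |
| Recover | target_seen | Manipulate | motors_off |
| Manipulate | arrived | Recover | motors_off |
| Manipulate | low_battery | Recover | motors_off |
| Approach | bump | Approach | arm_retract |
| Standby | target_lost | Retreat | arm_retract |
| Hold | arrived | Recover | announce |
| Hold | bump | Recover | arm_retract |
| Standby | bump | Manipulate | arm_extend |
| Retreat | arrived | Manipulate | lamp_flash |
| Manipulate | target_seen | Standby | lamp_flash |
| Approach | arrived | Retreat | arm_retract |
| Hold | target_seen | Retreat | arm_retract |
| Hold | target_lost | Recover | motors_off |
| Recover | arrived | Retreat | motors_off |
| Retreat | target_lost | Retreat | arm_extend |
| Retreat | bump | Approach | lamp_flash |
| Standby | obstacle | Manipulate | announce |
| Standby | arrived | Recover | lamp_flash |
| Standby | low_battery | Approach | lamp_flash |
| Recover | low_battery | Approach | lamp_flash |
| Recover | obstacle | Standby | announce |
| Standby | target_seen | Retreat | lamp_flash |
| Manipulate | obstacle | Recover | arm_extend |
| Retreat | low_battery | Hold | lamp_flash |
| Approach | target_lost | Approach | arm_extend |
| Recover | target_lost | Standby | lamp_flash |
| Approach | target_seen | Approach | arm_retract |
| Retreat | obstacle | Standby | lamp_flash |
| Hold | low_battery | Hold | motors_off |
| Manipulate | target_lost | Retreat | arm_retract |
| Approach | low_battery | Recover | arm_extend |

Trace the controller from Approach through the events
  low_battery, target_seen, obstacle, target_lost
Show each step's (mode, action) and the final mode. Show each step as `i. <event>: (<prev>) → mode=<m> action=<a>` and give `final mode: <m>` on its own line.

1. low_battery: (Approach) → mode=Recover action=arm_extend
2. target_seen: (Recover) → mode=Manipulate action=motors_off
3. obstacle: (Manipulate) → mode=Recover action=arm_extend
4. target_lost: (Recover) → mode=Standby action=lamp_flash

final mode: Standby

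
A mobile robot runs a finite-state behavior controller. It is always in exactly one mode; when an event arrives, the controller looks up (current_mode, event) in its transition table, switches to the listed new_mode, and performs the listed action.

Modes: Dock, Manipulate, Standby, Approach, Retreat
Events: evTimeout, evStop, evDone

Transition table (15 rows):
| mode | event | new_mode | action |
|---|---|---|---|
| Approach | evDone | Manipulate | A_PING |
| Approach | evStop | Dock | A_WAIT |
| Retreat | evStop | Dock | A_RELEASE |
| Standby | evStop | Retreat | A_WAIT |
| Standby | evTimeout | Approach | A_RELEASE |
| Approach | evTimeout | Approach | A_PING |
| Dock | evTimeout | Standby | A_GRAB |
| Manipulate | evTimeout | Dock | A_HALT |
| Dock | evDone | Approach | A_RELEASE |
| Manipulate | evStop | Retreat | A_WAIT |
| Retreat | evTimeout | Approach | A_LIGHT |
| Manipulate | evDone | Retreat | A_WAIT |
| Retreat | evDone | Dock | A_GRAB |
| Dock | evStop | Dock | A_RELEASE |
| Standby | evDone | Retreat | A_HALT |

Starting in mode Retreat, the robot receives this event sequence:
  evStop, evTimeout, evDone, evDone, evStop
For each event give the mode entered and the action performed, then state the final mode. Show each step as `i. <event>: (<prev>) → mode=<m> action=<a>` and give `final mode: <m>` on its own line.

1. evStop: (Retreat) → mode=Dock action=A_RELEASE
2. evTimeout: (Dock) → mode=Standby action=A_GRAB
3. evDone: (Standby) → mode=Retreat action=A_HALT
4. evDone: (Retreat) → mode=Dock action=A_GRAB
5. evStop: (Dock) → mode=Dock action=A_RELEASE

final mode: Dock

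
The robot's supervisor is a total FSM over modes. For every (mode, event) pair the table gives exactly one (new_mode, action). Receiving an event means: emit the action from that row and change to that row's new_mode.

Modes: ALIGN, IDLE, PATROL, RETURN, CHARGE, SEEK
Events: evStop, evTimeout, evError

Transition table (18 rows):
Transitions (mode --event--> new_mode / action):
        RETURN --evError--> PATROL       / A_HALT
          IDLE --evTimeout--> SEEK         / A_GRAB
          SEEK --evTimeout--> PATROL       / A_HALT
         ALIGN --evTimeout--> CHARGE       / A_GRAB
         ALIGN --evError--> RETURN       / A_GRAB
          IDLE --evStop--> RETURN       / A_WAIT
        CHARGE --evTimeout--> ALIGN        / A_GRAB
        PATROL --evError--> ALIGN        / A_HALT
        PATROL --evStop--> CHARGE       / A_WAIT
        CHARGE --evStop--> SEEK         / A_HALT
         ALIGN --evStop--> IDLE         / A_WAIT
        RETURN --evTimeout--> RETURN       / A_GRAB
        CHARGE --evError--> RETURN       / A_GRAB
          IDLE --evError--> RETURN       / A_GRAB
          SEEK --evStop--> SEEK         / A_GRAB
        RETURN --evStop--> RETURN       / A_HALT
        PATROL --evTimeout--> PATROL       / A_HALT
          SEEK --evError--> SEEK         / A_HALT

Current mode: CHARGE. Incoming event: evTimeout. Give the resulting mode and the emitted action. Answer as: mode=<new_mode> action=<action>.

current mode = CHARGE; filter table to that mode:
  (CHARGE, evTimeout) → (ALIGN, A_GRAB)  ← event matches
  (CHARGE, evStop) → (SEEK, A_HALT)
  (CHARGE, evError) → (RETURN, A_GRAB)
event = evTimeout selects (ALIGN, A_GRAB)

mode=ALIGN action=A_GRAB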